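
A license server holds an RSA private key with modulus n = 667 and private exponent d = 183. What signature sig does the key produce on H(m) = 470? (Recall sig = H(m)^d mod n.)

(H(m))^2 ≡ 470^2 = 220900 ≡ 123
(H(m))^4 ≡ 123^2 = 15129 ≡ 455
(H(m))^8 ≡ 455^2 = 207025 ≡ 255
(H(m))^16 ≡ 255^2 = 65025 ≡ 326
(H(m))^32 ≡ 326^2 = 106276 ≡ 223
(H(m))^64 ≡ 223^2 = 49729 ≡ 371
(H(m))^128 ≡ 371^2 = 137641 ≡ 239
183 = 128 + 32 + 16 + 4 + 2 + 1, so (H(m))^183 ≡ 239·223·326·455·123·470 ≡ 267 (mod 667)

267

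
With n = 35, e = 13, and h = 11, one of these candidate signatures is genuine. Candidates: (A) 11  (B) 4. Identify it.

Candidate A: 11^2 = 121 ≡ 16; 11^4 ≡ 16^2 = 256 ≡ 11; 11^8 ≡ 11^2 = 121 ≡ 16; 13 = 8 + 4 + 1, so 11^13 ≡ 16·11·11 ≡ 11 (mod 35)
  → matches h = 11
Candidate B: 4^2 = 16; 4^4 ≡ 16^2 = 256 ≡ 11; 4^8 ≡ 11^2 = 121 ≡ 16; 13 = 8 + 4 + 1, so 4^13 ≡ 16·11·4 ≡ 4 (mod 35)

A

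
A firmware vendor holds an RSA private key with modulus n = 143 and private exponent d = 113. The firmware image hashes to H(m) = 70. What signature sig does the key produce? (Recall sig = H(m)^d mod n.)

(H(m))^113 mod 143 = 31

31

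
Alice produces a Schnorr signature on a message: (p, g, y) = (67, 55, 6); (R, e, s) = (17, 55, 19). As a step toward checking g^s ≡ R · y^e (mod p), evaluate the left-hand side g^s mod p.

55^19 mod 67 = 26

26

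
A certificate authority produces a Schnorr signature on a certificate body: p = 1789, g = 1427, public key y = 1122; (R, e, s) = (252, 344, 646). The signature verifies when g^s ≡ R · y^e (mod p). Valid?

yes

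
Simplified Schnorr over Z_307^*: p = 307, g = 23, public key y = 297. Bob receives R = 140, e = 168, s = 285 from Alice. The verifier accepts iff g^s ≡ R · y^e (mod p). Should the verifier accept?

g^s mod p:
23^2 = 529 ≡ 222
23^4 ≡ 222^2 = 49284 ≡ 164
23^8 ≡ 164^2 = 26896 ≡ 187
23^16 ≡ 187^2 = 34969 ≡ 278
23^32 ≡ 278^2 = 77284 ≡ 227
23^64 ≡ 227^2 = 51529 ≡ 260
23^128 ≡ 260^2 = 67600 ≡ 60
23^256 ≡ 60^2 = 3600 ≡ 223
285 = 256 + 16 + 8 + 4 + 1, so 23^285 ≡ 223·278·187·164·23 ≡ 291 (mod 307)
R · y^e mod p:
297^2 = 88209 ≡ 100
297^4 ≡ 100^2 = 10000 ≡ 176
297^8 ≡ 176^2 = 30976 ≡ 276
297^16 ≡ 276^2 = 76176 ≡ 40
297^32 ≡ 40^2 = 1600 ≡ 65
297^64 ≡ 65^2 = 4225 ≡ 234
297^128 ≡ 234^2 = 54756 ≡ 110
168 = 128 + 32 + 8, so 297^168 ≡ 110·65·276 ≡ 4 (mod 307)
140·4 = 560 ≡ 253 (mod 307)
291 ≠ 253; the check fails.

reject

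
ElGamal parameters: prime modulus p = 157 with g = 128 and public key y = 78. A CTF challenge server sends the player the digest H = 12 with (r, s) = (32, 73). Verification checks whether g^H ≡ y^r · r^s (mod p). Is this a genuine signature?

Left side g^H mod p:
Squares mod 157: 128^1≡128, 128^2≡56, 128^4≡153, 128^8≡16
12 = 8 + 4, so 128^12 ≡ 16·153 ≡ 93 (mod 157)
Right side y^r · r^s mod p:
Squares mod 157: 78^1≡78, 78^2≡118, 78^4≡108, 78^8≡46, 78^16≡75, 78^32≡130
78^32 ≡ 130 (mod 157)
Squares mod 157: 32^1≡32, 32^2≡82, 32^4≡130, 32^8≡101, 32^16≡153, 32^32≡16, 32^64≡99
73 = 64 + 8 + 1, so 32^73 ≡ 99·101·32 ≡ 2 (mod 157)
130·2 = 260 ≡ 103 (mod 157)
93 ≠ 103, so verification fails.

forged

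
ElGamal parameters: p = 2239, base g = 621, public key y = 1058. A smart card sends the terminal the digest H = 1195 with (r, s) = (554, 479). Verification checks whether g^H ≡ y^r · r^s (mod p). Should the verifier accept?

accept

Left side g^H mod p:
621^2 = 385641 ≡ 533
621^4 ≡ 533^2 = 284089 ≡ 1975
621^8 ≡ 1975^2 = 3900625 ≡ 287
621^16 ≡ 287^2 = 82369 ≡ 1765
621^32 ≡ 1765^2 = 3115225 ≡ 776
621^64 ≡ 776^2 = 602176 ≡ 2124
621^128 ≡ 2124^2 = 4511376 ≡ 2030
621^256 ≡ 2030^2 = 4120900 ≡ 1140
621^512 ≡ 1140^2 = 1299600 ≡ 980
621^1024 ≡ 980^2 = 960400 ≡ 2108
1195 = 1024 + 128 + 32 + 8 + 2 + 1, so 621^1195 ≡ 2108·2030·776·287·533·621 ≡ 1371 (mod 2239)
Right side y^r · r^s mod p:
1058^2 = 1119364 ≡ 2103
1058^4 ≡ 2103^2 = 4422609 ≡ 584
1058^8 ≡ 584^2 = 341056 ≡ 728
1058^16 ≡ 728^2 = 529984 ≡ 1580
1058^32 ≡ 1580^2 = 2496400 ≡ 2154
1058^64 ≡ 2154^2 = 4639716 ≡ 508
1058^128 ≡ 508^2 = 258064 ≡ 579
1058^256 ≡ 579^2 = 335241 ≡ 1630
1058^512 ≡ 1630^2 = 2656900 ≡ 1446
554 = 512 + 32 + 8 + 2, so 1058^554 ≡ 1446·2154·728·2103 ≡ 808 (mod 2239)
554^2 = 306916 ≡ 173
554^4 ≡ 173^2 = 29929 ≡ 822
554^8 ≡ 822^2 = 675684 ≡ 1745
554^16 ≡ 1745^2 = 3045025 ≡ 2224
554^32 ≡ 2224^2 = 4946176 ≡ 225
554^64 ≡ 225^2 = 50625 ≡ 1367
554^128 ≡ 1367^2 = 1868689 ≡ 1363
554^256 ≡ 1363^2 = 1857769 ≡ 1638
479 = 256 + 128 + 64 + 16 + 8 + 4 + 2 + 1, so 554^479 ≡ 1638·1363·1367·2224·1745·822·173·554 ≡ 2116 (mod 2239)
808·2116 = 1709728 ≡ 1371 (mod 2239)
1371 ≡ 1371 (mod 2239), so the signature is genuine.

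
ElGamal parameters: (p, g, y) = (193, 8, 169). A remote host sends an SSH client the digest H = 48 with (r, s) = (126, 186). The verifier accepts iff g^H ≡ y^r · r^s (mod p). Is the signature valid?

valid

Left side g^H mod p:
Squares mod 193: 8^1≡8, 8^2≡64, 8^4≡43, 8^8≡112, 8^16≡192, 8^32≡1
48 = 32 + 16, so 8^48 ≡ 1·192 ≡ 192 (mod 193)
Right side y^r · r^s mod p:
Squares mod 193: 169^1≡169, 169^2≡190, 169^4≡9, 169^8≡81, 169^16≡192, 169^32≡1, 169^64≡1
126 = 64 + 32 + 16 + 8 + 4 + 2, so 169^126 ≡ 1·1·192·81·9·190 ≡ 64 (mod 193)
Squares mod 193: 126^1≡126, 126^2≡50, 126^4≡184, 126^8≡81, 126^16≡192, 126^32≡1, 126^64≡1, 126^128≡1
186 = 128 + 32 + 16 + 8 + 2, so 126^186 ≡ 1·1·192·81·50 ≡ 3 (mod 193)
64·3 = 192 ≡ 192 (mod 193)
192 ≡ 192 (mod 193), so the signature is genuine.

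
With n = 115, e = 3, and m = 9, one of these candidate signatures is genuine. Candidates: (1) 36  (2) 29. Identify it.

Candidate 1: Squares mod 115: 36^1≡36, 36^2≡31; 3 = 2 + 1, so 36^3 ≡ 31·36 ≡ 81 (mod 115)
Candidate 2: Squares mod 115: 29^1≡29, 29^2≡36; 3 = 2 + 1, so 29^3 ≡ 36·29 ≡ 9 (mod 115)
  → matches m = 9

2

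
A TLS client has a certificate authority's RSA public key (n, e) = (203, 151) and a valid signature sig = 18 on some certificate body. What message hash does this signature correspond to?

193

Squares mod 203: sig^1≡18, sig^2≡121, sig^4≡25, sig^8≡16, sig^16≡53, sig^32≡170, sig^64≡74, sig^128≡198
151 = 128 + 16 + 4 + 2 + 1, so sig^151 ≡ 198·53·25·121·18 ≡ 193 (mod 203)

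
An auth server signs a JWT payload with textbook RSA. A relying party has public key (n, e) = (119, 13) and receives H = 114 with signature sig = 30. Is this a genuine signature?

sig^2 ≡ 30^2 = 900 ≡ 67
sig^4 ≡ 67^2 = 4489 ≡ 86
sig^8 ≡ 86^2 = 7396 ≡ 18
13 = 8 + 4 + 1, so sig^13 ≡ 18·86·30 ≡ 30 (mod 119)
sig^13 mod 119 = 30, but H = 114.

forged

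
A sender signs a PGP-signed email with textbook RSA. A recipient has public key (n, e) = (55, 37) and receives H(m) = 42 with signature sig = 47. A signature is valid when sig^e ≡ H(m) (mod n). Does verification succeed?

sig^2 ≡ 47^2 = 2209 ≡ 9
sig^4 ≡ 9^2 = 81 ≡ 26
sig^8 ≡ 26^2 = 676 ≡ 16
sig^16 ≡ 16^2 = 256 ≡ 36
sig^32 ≡ 36^2 = 1296 ≡ 31
37 = 32 + 4 + 1, so sig^37 ≡ 31·26·47 ≡ 42 (mod 55)
sig^37 mod 55 = 42 matches H(m).

passes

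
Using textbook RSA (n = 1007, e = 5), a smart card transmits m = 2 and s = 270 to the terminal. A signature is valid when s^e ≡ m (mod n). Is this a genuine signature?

s^2 ≡ 270^2 = 72900 ≡ 396
s^4 ≡ 396^2 = 156816 ≡ 731
5 = 4 + 1, so s^5 ≡ 731·270 ≡ 1005 (mod 1007)
The recovered value 1005 does not match the digest 2.

forged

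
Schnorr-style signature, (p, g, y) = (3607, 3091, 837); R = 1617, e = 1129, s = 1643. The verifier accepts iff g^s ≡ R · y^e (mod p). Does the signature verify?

g^s mod p:
3091^2 = 9554281 ≡ 2945
3091^4 ≡ 2945^2 = 8673025 ≡ 1797
3091^8 ≡ 1797^2 = 3229209 ≡ 944
3091^16 ≡ 944^2 = 891136 ≡ 207
3091^32 ≡ 207^2 = 42849 ≡ 3172
3091^64 ≡ 3172^2 = 10061584 ≡ 1661
3091^128 ≡ 1661^2 = 2758921 ≡ 3173
3091^256 ≡ 3173^2 = 10067929 ≡ 792
3091^512 ≡ 792^2 = 627264 ≡ 3253
3091^1024 ≡ 3253^2 = 10582009 ≡ 2678
1643 = 1024 + 512 + 64 + 32 + 8 + 2 + 1, so 3091^1643 ≡ 2678·3253·1661·3172·944·2945·3091 ≡ 762 (mod 3607)
R · y^e mod p:
837^2 = 700569 ≡ 811
837^4 ≡ 811^2 = 657721 ≡ 1247
837^8 ≡ 1247^2 = 1555009 ≡ 392
837^16 ≡ 392^2 = 153664 ≡ 2170
837^32 ≡ 2170^2 = 4708900 ≡ 1765
837^64 ≡ 1765^2 = 3115225 ≡ 2384
837^128 ≡ 2384^2 = 5683456 ≡ 2431
837^256 ≡ 2431^2 = 5909761 ≡ 1495
837^512 ≡ 1495^2 = 2235025 ≡ 2292
837^1024 ≡ 2292^2 = 5253264 ≡ 1472
1129 = 1024 + 64 + 32 + 8 + 1, so 837^1129 ≡ 1472·2384·1765·392·837 ≡ 667 (mod 3607)
1617·667 = 1078539 ≡ 46 (mod 3607)
762 ≠ 46; the check fails.

does not verify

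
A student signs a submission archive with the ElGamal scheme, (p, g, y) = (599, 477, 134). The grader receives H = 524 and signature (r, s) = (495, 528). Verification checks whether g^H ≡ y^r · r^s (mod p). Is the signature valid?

Left side g^H mod p:
477^2 = 227529 ≡ 508
477^4 ≡ 508^2 = 258064 ≡ 494
477^8 ≡ 494^2 = 244036 ≡ 243
477^16 ≡ 243^2 = 59049 ≡ 347
477^32 ≡ 347^2 = 120409 ≡ 10
477^64 ≡ 10^2 = 100
477^128 ≡ 100^2 = 10000 ≡ 416
477^256 ≡ 416^2 = 173056 ≡ 544
477^512 ≡ 544^2 = 295936 ≡ 30
524 = 512 + 8 + 4, so 477^524 ≡ 30·243·494 ≡ 72 (mod 599)
Right side y^r · r^s mod p:
134^2 = 17956 ≡ 585
134^4 ≡ 585^2 = 342225 ≡ 196
134^8 ≡ 196^2 = 38416 ≡ 80
134^16 ≡ 80^2 = 6400 ≡ 410
134^32 ≡ 410^2 = 168100 ≡ 380
134^64 ≡ 380^2 = 144400 ≡ 41
134^128 ≡ 41^2 = 1681 ≡ 483
134^256 ≡ 483^2 = 233289 ≡ 278
495 = 256 + 128 + 64 + 32 + 8 + 4 + 2 + 1, so 134^495 ≡ 278·483·41·380·80·196·585·134 ≡ 467 (mod 599)
495^2 = 245025 ≡ 34
495^4 ≡ 34^2 = 1156 ≡ 557
495^8 ≡ 557^2 = 310249 ≡ 566
495^16 ≡ 566^2 = 320356 ≡ 490
495^32 ≡ 490^2 = 240100 ≡ 500
495^64 ≡ 500^2 = 250000 ≡ 217
495^128 ≡ 217^2 = 47089 ≡ 367
495^256 ≡ 367^2 = 134689 ≡ 513
495^512 ≡ 513^2 = 263169 ≡ 208
528 = 512 + 16, so 495^528 ≡ 208·490 ≡ 90 (mod 599)
467·90 = 42030 ≡ 100 (mod 599)
72 ≠ 100, so verification fails.

invalid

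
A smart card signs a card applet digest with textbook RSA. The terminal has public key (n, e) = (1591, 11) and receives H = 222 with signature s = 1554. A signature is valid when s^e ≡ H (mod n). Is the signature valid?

invalid

s^2 ≡ 1554^2 = 2414916 ≡ 1369
s^4 ≡ 1369^2 = 1874161 ≡ 1554
s^8 ≡ 1554^2 = 2414916 ≡ 1369
11 = 8 + 2 + 1, so s^11 ≡ 1369·1369·1554 ≡ 1369 (mod 1591)
The recovered value 1369 does not match the digest 222.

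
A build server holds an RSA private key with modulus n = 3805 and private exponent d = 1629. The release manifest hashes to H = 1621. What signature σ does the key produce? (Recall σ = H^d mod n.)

3491

H^2 ≡ 1621^2 = 2627641 ≡ 2191
H^4 ≡ 2191^2 = 4800481 ≡ 2376
H^8 ≡ 2376^2 = 5645376 ≡ 2561
H^16 ≡ 2561^2 = 6558721 ≡ 2706
H^32 ≡ 2706^2 = 7322436 ≡ 1616
H^64 ≡ 1616^2 = 2611456 ≡ 1226
H^128 ≡ 1226^2 = 1503076 ≡ 101
H^256 ≡ 101^2 = 10201 ≡ 2591
H^512 ≡ 2591^2 = 6713281 ≡ 1261
H^1024 ≡ 1261^2 = 1590121 ≡ 3436
1629 = 1024 + 512 + 64 + 16 + 8 + 4 + 1, so H^1629 ≡ 3436·1261·1226·2706·2561·2376·1621 ≡ 3491 (mod 3805)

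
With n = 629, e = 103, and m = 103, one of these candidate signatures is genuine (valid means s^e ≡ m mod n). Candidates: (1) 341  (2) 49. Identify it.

Candidate 1: 341^103 mod 629 = 103
  → matches m = 103
Candidate 2: 49^103 mod 629 = 127

1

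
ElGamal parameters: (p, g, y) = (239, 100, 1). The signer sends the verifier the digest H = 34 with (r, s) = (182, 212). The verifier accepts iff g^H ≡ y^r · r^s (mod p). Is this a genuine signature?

Left side g^H mod p:
100^2 = 10000 ≡ 201
100^4 ≡ 201^2 = 40401 ≡ 10
100^8 ≡ 10^2 = 100
100^16 ≡ 100^2 = 10000 ≡ 201
100^32 ≡ 201^2 = 40401 ≡ 10
34 = 32 + 2, so 100^34 ≡ 10·201 ≡ 98 (mod 239)
Right side y^r · r^s mod p:
1^2 = 1
1^4 ≡ 1^2 = 1
1^8 ≡ 1^2 = 1
1^16 ≡ 1^2 = 1
1^32 ≡ 1^2 = 1
1^64 ≡ 1^2 = 1
1^128 ≡ 1^2 = 1
182 = 128 + 32 + 16 + 4 + 2, so 1^182 ≡ 1·1·1·1·1 ≡ 1 (mod 239)
182^2 = 33124 ≡ 142
182^4 ≡ 142^2 = 20164 ≡ 88
182^8 ≡ 88^2 = 7744 ≡ 96
182^16 ≡ 96^2 = 9216 ≡ 134
182^32 ≡ 134^2 = 17956 ≡ 31
182^64 ≡ 31^2 = 961 ≡ 5
182^128 ≡ 5^2 = 25
212 = 128 + 64 + 16 + 4, so 182^212 ≡ 25·5·134·88 ≡ 87 (mod 239)
1·87 = 87 ≡ 87 (mod 239)
98 ≠ 87, so verification fails.

forged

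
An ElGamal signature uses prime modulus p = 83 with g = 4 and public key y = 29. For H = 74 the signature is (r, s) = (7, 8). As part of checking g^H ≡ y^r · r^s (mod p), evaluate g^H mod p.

61

4^74 mod 83 = 61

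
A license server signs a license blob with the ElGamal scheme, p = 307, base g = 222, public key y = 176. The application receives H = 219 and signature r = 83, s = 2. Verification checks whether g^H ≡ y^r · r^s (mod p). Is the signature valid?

Left side g^H mod p:
222^2 = 49284 ≡ 164
222^4 ≡ 164^2 = 26896 ≡ 187
222^8 ≡ 187^2 = 34969 ≡ 278
222^16 ≡ 278^2 = 77284 ≡ 227
222^32 ≡ 227^2 = 51529 ≡ 260
222^64 ≡ 260^2 = 67600 ≡ 60
222^128 ≡ 60^2 = 3600 ≡ 223
219 = 128 + 64 + 16 + 8 + 2 + 1, so 222^219 ≡ 223·60·227·278·164·222 ≡ 16 (mod 307)
Right side y^r · r^s mod p:
176^2 = 30976 ≡ 276
176^4 ≡ 276^2 = 76176 ≡ 40
176^8 ≡ 40^2 = 1600 ≡ 65
176^16 ≡ 65^2 = 4225 ≡ 234
176^32 ≡ 234^2 = 54756 ≡ 110
176^64 ≡ 110^2 = 12100 ≡ 127
83 = 64 + 16 + 2 + 1, so 176^83 ≡ 127·234·276·176 ≡ 28 (mod 307)
83^2 = 6889 ≡ 135
28·135 = 3780 ≡ 96 (mod 307)
16 ≠ 96, so verification fails.

invalid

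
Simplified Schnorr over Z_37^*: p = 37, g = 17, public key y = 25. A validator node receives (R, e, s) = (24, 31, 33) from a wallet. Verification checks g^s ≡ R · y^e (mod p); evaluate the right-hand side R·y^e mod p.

23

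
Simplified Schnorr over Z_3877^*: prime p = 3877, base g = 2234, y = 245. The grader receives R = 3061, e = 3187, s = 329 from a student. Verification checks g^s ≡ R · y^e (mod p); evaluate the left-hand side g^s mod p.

2234^2 = 4990756 ≡ 1057
2234^4 ≡ 1057^2 = 1117249 ≡ 673
2234^8 ≡ 673^2 = 452929 ≡ 3197
2234^16 ≡ 3197^2 = 10220809 ≡ 1037
2234^32 ≡ 1037^2 = 1075369 ≡ 1440
2234^64 ≡ 1440^2 = 2073600 ≡ 3282
2234^128 ≡ 3282^2 = 10771524 ≡ 1218
2234^256 ≡ 1218^2 = 1483524 ≡ 2510
329 = 256 + 64 + 8 + 1, so 2234^329 ≡ 2510·3282·3197·2234 ≡ 506 (mod 3877)

506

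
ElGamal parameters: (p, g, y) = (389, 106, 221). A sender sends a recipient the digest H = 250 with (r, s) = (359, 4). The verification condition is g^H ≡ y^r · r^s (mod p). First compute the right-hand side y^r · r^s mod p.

370

221^2 = 48841 ≡ 216
221^4 ≡ 216^2 = 46656 ≡ 365
221^8 ≡ 365^2 = 133225 ≡ 187
221^16 ≡ 187^2 = 34969 ≡ 348
221^32 ≡ 348^2 = 121104 ≡ 125
221^64 ≡ 125^2 = 15625 ≡ 65
221^128 ≡ 65^2 = 4225 ≡ 335
221^256 ≡ 335^2 = 112225 ≡ 193
359 = 256 + 64 + 32 + 4 + 2 + 1, so 221^359 ≡ 193·65·125·365·216·221 ≡ 385 (mod 389)
359^2 = 128881 ≡ 122
359^4 ≡ 122^2 = 14884 ≡ 102
y^r · r^s ≡ 385·102 = 39270 ≡ 370 (mod 389)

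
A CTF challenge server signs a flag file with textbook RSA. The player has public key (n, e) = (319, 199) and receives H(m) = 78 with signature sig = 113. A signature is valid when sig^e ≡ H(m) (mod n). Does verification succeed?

sig^2 ≡ 113^2 = 12769 ≡ 9
sig^4 ≡ 9^2 = 81
sig^8 ≡ 81^2 = 6561 ≡ 181
sig^16 ≡ 181^2 = 32761 ≡ 223
sig^32 ≡ 223^2 = 49729 ≡ 284
sig^64 ≡ 284^2 = 80656 ≡ 268
sig^128 ≡ 268^2 = 71824 ≡ 49
199 = 128 + 64 + 4 + 2 + 1, so sig^199 ≡ 49·268·81·9·113 ≡ 147 (mod 319)
sig^199 mod 319 = 147, but H(m) = 78.

fails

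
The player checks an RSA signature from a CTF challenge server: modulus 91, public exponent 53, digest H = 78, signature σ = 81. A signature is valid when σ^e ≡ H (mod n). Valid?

no

σ^2 ≡ 81^2 = 6561 ≡ 9
σ^4 ≡ 9^2 = 81
σ^8 ≡ 81^2 = 6561 ≡ 9
σ^16 ≡ 9^2 = 81
σ^32 ≡ 81^2 = 6561 ≡ 9
53 = 32 + 16 + 4 + 1, so σ^53 ≡ 9·81·81·81 ≡ 9 (mod 91)
9 ≠ 78, so verification fails.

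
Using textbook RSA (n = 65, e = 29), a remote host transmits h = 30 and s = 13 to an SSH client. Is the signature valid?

Squares mod 65: s^1≡13, s^2≡39, s^4≡26, s^8≡26, s^16≡26
29 = 16 + 8 + 4 + 1, so s^29 ≡ 26·26·26·13 ≡ 13 (mod 65)
13 ≠ 30, so verification fails.

invalid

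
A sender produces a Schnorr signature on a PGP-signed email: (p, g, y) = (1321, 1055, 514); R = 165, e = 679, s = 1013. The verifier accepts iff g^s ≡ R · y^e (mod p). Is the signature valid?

g^s mod p:
1055^2 = 1113025 ≡ 743
1055^4 ≡ 743^2 = 552049 ≡ 1192
1055^8 ≡ 1192^2 = 1420864 ≡ 789
1055^16 ≡ 789^2 = 622521 ≡ 330
1055^32 ≡ 330^2 = 108900 ≡ 578
1055^64 ≡ 578^2 = 334084 ≡ 1192
1055^128 ≡ 1192^2 = 1420864 ≡ 789
1055^256 ≡ 789^2 = 622521 ≡ 330
1055^512 ≡ 330^2 = 108900 ≡ 578
1013 = 512 + 256 + 128 + 64 + 32 + 16 + 4 + 1, so 1055^1013 ≡ 578·330·789·1192·578·330·1192·1055 ≡ 661 (mod 1321)
R · y^e mod p:
514^2 = 264196 ≡ 1317
514^4 ≡ 1317^2 = 1734489 ≡ 16
514^8 ≡ 16^2 = 256
514^16 ≡ 256^2 = 65536 ≡ 807
514^32 ≡ 807^2 = 651249 ≡ 1317
514^64 ≡ 1317^2 = 1734489 ≡ 16
514^128 ≡ 16^2 = 256
514^256 ≡ 256^2 = 65536 ≡ 807
514^512 ≡ 807^2 = 651249 ≡ 1317
679 = 512 + 128 + 32 + 4 + 2 + 1, so 514^679 ≡ 1317·256·1317·16·1317·514 ≡ 1305 (mod 1321)
165·1305 = 215325 ≡ 2 (mod 1321)
661 ≠ 2; the check fails.

invalid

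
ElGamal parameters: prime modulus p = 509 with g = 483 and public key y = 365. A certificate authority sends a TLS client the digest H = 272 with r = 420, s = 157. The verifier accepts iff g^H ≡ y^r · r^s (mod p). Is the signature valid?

Left side g^H mod p:
483^2 = 233289 ≡ 167
483^4 ≡ 167^2 = 27889 ≡ 403
483^8 ≡ 403^2 = 162409 ≡ 38
483^16 ≡ 38^2 = 1444 ≡ 426
483^32 ≡ 426^2 = 181476 ≡ 272
483^64 ≡ 272^2 = 73984 ≡ 179
483^128 ≡ 179^2 = 32041 ≡ 483
483^256 ≡ 483^2 = 233289 ≡ 167
272 = 256 + 16, so 483^272 ≡ 167·426 ≡ 391 (mod 509)
Right side y^r · r^s mod p:
365^2 = 133225 ≡ 376
365^4 ≡ 376^2 = 141376 ≡ 383
365^8 ≡ 383^2 = 146689 ≡ 97
365^16 ≡ 97^2 = 9409 ≡ 247
365^32 ≡ 247^2 = 61009 ≡ 438
365^64 ≡ 438^2 = 191844 ≡ 460
365^128 ≡ 460^2 = 211600 ≡ 365
365^256 ≡ 365^2 = 133225 ≡ 376
420 = 256 + 128 + 32 + 4, so 365^420 ≡ 376·365·438·383 ≡ 320 (mod 509)
420^2 = 176400 ≡ 286
420^4 ≡ 286^2 = 81796 ≡ 356
420^8 ≡ 356^2 = 126736 ≡ 504
420^16 ≡ 504^2 = 254016 ≡ 25
420^32 ≡ 25^2 = 625 ≡ 116
420^64 ≡ 116^2 = 13456 ≡ 222
420^128 ≡ 222^2 = 49284 ≡ 420
157 = 128 + 16 + 8 + 4 + 1, so 420^157 ≡ 420·25·504·356·420 ≡ 36 (mod 509)
320·36 = 11520 ≡ 322 (mod 509)
391 ≠ 322, so verification fails.

invalid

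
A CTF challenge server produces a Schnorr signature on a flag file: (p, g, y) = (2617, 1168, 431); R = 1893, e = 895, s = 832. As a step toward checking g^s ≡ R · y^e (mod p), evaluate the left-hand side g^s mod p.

2209

1168^832 mod 2617 = 2209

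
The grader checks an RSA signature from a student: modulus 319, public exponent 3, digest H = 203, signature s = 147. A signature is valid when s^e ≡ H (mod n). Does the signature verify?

does not verify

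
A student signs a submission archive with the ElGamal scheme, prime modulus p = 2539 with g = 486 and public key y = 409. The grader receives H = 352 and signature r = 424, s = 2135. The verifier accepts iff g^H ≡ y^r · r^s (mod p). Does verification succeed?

Left side g^H mod p:
Squares mod 2539: 486^1≡486, 486^2≡69, 486^4≡2222, 486^8≡1468, 486^16≡1952, 486^32≡1804, 486^64≡1957, 486^128≡1037, 486^256≡1372
352 = 256 + 64 + 32, so 486^352 ≡ 1372·1957·1804 ≡ 434 (mod 2539)
Right side y^r · r^s mod p:
Squares mod 2539: 409^1≡409, 409^2≡2246, 409^4≡2062, 409^8≡1558, 409^16≡80, 409^32≡1322, 409^64≡852, 409^128≡2289, 409^256≡1564
424 = 256 + 128 + 32 + 8, so 409^424 ≡ 1564·2289·1322·1558 ≡ 743 (mod 2539)
Squares mod 2539: 424^1≡424, 424^2≡2046, 424^4≡1844, 424^8≡615, 424^16≡2453, 424^32≡2318, 424^64≡600, 424^128≡2001, 424^256≡2537, 424^512≡4, 424^1024≡16, 424^2048≡256
2135 = 2048 + 64 + 16 + 4 + 2 + 1, so 424^2135 ≡ 256·600·2453·1844·2046·424 ≡ 1203 (mod 2539)
743·1203 = 893829 ≡ 101 (mod 2539)
434 ≠ 101, so verification fails.

fails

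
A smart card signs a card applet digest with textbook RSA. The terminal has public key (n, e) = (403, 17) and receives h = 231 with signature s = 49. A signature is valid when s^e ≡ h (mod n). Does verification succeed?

fails

s^2 ≡ 49^2 = 2401 ≡ 386
s^4 ≡ 386^2 = 148996 ≡ 289
s^8 ≡ 289^2 = 83521 ≡ 100
s^16 ≡ 100^2 = 10000 ≡ 328
17 = 16 + 1, so s^17 ≡ 328·49 ≡ 355 (mod 403)
355 ≠ 231, so verification fails.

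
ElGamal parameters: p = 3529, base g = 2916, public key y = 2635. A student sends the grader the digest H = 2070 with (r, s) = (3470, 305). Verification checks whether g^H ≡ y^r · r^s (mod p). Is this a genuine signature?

Left side g^H mod p:
2916^2 = 8503056 ≡ 1695
2916^4 ≡ 1695^2 = 2873025 ≡ 419
2916^8 ≡ 419^2 = 175561 ≡ 2640
2916^16 ≡ 2640^2 = 6969600 ≡ 3354
2916^32 ≡ 3354^2 = 11249316 ≡ 2393
2916^64 ≡ 2393^2 = 5726449 ≡ 2411
2916^128 ≡ 2411^2 = 5812921 ≡ 658
2916^256 ≡ 658^2 = 432964 ≡ 2426
2916^512 ≡ 2426^2 = 5885476 ≡ 2633
2916^1024 ≡ 2633^2 = 6932689 ≡ 1733
2916^2048 ≡ 1733^2 = 3003289 ≡ 110
2070 = 2048 + 16 + 4 + 2, so 2916^2070 ≡ 110·3354·419·1695 ≡ 2091 (mod 3529)
Right side y^r · r^s mod p:
2635^2 = 6943225 ≡ 1682
2635^4 ≡ 1682^2 = 2829124 ≡ 2395
2635^8 ≡ 2395^2 = 5736025 ≡ 1400
2635^16 ≡ 1400^2 = 1960000 ≡ 1405
2635^32 ≡ 1405^2 = 1974025 ≡ 1314
2635^64 ≡ 1314^2 = 1726596 ≡ 915
2635^128 ≡ 915^2 = 837225 ≡ 852
2635^256 ≡ 852^2 = 725904 ≡ 2459
2635^512 ≡ 2459^2 = 6046681 ≡ 1504
2635^1024 ≡ 1504^2 = 2262016 ≡ 3456
2635^2048 ≡ 3456^2 = 11943936 ≡ 1800
3470 = 2048 + 1024 + 256 + 128 + 8 + 4 + 2, so 2635^3470 ≡ 1800·3456·2459·852·1400·2395·1682 ≡ 1375 (mod 3529)
3470^2 = 12040900 ≡ 3481
3470^4 ≡ 3481^2 = 12117361 ≡ 2304
3470^8 ≡ 2304^2 = 5308416 ≡ 800
3470^16 ≡ 800^2 = 640000 ≡ 1251
3470^32 ≡ 1251^2 = 1565001 ≡ 1654
3470^64 ≡ 1654^2 = 2735716 ≡ 741
3470^128 ≡ 741^2 = 549081 ≡ 2086
3470^256 ≡ 2086^2 = 4351396 ≡ 139
305 = 256 + 32 + 16 + 1, so 3470^305 ≡ 139·1654·1251·3470 ≡ 1024 (mod 3529)
1375·1024 = 1408000 ≡ 3458 (mod 3529)
2091 ≠ 3458, so verification fails.

forged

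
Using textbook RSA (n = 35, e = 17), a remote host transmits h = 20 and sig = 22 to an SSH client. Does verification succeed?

fails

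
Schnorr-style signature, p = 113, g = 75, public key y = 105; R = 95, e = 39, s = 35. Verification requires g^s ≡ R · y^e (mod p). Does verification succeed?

g^s mod p:
75^2 = 5625 ≡ 88
75^4 ≡ 88^2 = 7744 ≡ 60
75^8 ≡ 60^2 = 3600 ≡ 97
75^16 ≡ 97^2 = 9409 ≡ 30
75^32 ≡ 30^2 = 900 ≡ 109
35 = 32 + 2 + 1, so 75^35 ≡ 109·88·75 ≡ 42 (mod 113)
R · y^e mod p:
105^2 = 11025 ≡ 64
105^4 ≡ 64^2 = 4096 ≡ 28
105^8 ≡ 28^2 = 784 ≡ 106
105^16 ≡ 106^2 = 11236 ≡ 49
105^32 ≡ 49^2 = 2401 ≡ 28
39 = 32 + 4 + 2 + 1, so 105^39 ≡ 28·28·64·105 ≡ 81 (mod 113)
95·81 = 7695 ≡ 11 (mod 113)
42 ≠ 11; the check fails.

fails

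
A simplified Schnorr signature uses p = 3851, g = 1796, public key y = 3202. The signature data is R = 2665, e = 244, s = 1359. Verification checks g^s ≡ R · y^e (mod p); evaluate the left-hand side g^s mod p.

1796^2 = 3225616 ≡ 2329
1796^4 ≡ 2329^2 = 5424241 ≡ 2033
1796^8 ≡ 2033^2 = 4133089 ≡ 966
1796^16 ≡ 966^2 = 933156 ≡ 1214
1796^32 ≡ 1214^2 = 1473796 ≡ 2714
1796^64 ≡ 2714^2 = 7365796 ≡ 2684
1796^128 ≡ 2684^2 = 7203856 ≡ 2486
1796^256 ≡ 2486^2 = 6180196 ≡ 3192
1796^512 ≡ 3192^2 = 10188864 ≡ 2969
1796^1024 ≡ 2969^2 = 8814961 ≡ 22
1359 = 1024 + 256 + 64 + 8 + 4 + 2 + 1, so 1796^1359 ≡ 22·3192·2684·966·2033·2329·1796 ≡ 3296 (mod 3851)

3296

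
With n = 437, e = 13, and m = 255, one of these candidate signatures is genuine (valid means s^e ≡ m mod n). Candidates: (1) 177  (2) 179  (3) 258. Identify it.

2

Candidate 1: Squares mod 437: 177^1≡177, 177^2≡302, 177^4≡308, 177^8≡35; 13 = 8 + 4 + 1, so 177^13 ≡ 35·308·177 ≡ 118 (mod 437)
Candidate 2: Squares mod 437: 179^1≡179, 179^2≡140, 179^4≡372, 179^8≡292; 13 = 8 + 4 + 1, so 179^13 ≡ 292·372·179 ≡ 255 (mod 437)
  → matches m = 255
Candidate 3: Squares mod 437: 258^1≡258, 258^2≡140, 258^4≡372, 258^8≡292; 13 = 8 + 4 + 1, so 258^13 ≡ 292·372·258 ≡ 182 (mod 437)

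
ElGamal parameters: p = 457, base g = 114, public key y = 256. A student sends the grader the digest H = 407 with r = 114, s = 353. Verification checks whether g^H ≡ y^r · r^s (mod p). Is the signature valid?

Left side g^H mod p:
114^2 = 12996 ≡ 200
114^4 ≡ 200^2 = 40000 ≡ 241
114^8 ≡ 241^2 = 58081 ≡ 42
114^16 ≡ 42^2 = 1764 ≡ 393
114^32 ≡ 393^2 = 154449 ≡ 440
114^64 ≡ 440^2 = 193600 ≡ 289
114^128 ≡ 289^2 = 83521 ≡ 347
114^256 ≡ 347^2 = 120409 ≡ 218
407 = 256 + 128 + 16 + 4 + 2 + 1, so 114^407 ≡ 218·347·393·241·200·114 ≡ 42 (mod 457)
Right side y^r · r^s mod p:
256^2 = 65536 ≡ 185
256^4 ≡ 185^2 = 34225 ≡ 407
256^8 ≡ 407^2 = 165649 ≡ 215
256^16 ≡ 215^2 = 46225 ≡ 68
256^32 ≡ 68^2 = 4624 ≡ 54
256^64 ≡ 54^2 = 2916 ≡ 174
114 = 64 + 32 + 16 + 2, so 256^114 ≡ 174·54·68·185 ≡ 1 (mod 457)
114^2 = 12996 ≡ 200
114^4 ≡ 200^2 = 40000 ≡ 241
114^8 ≡ 241^2 = 58081 ≡ 42
114^16 ≡ 42^2 = 1764 ≡ 393
114^32 ≡ 393^2 = 154449 ≡ 440
114^64 ≡ 440^2 = 193600 ≡ 289
114^128 ≡ 289^2 = 83521 ≡ 347
114^256 ≡ 347^2 = 120409 ≡ 218
353 = 256 + 64 + 32 + 1, so 114^353 ≡ 218·289·440·114 ≡ 185 (mod 457)
1·185 = 185 ≡ 185 (mod 457)
42 ≠ 185, so verification fails.

invalid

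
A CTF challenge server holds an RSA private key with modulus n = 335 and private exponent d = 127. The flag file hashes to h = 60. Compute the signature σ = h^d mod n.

Squares mod 335: h^1≡60, h^2≡250, h^4≡190, h^8≡255, h^16≡35, h^32≡220, h^64≡160
127 = 64 + 32 + 16 + 8 + 4 + 2 + 1, so h^127 ≡ 160·220·35·255·190·250·60 ≡ 315 (mod 335)

315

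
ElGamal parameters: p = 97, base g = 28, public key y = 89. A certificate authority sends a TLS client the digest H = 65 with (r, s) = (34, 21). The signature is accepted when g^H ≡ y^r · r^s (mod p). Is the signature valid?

Left side g^H mod p:
28^65 mod 97 = 28
Right side y^r · r^s mod p:
89^34 mod 97 = 64
34^21 mod 97 = 55
64·55 = 3520 ≡ 28 (mod 97)
28 ≡ 28 (mod 97), so the signature is genuine.

valid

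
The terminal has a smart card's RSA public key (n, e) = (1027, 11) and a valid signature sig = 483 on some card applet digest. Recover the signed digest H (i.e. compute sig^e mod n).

Squares mod 1027: sig^1≡483, sig^2≡160, sig^4≡952, sig^8≡490
11 = 8 + 2 + 1, so sig^11 ≡ 490·160·483 ≡ 683 (mod 1027)

683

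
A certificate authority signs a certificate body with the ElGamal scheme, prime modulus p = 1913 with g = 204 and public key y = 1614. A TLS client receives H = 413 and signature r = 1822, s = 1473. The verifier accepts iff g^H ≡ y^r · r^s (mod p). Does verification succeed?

fails

Left side g^H mod p:
Squares mod 1913: 204^1≡204, 204^2≡1443, 204^4≡905, 204^8≡261, 204^16≡1166, 204^32≡1326, 204^64≡229, 204^128≡790, 204^256≡462
413 = 256 + 128 + 16 + 8 + 4 + 1, so 204^413 ≡ 462·790·1166·261·905·204 ≡ 610 (mod 1913)
Right side y^r · r^s mod p:
Squares mod 1913: 1614^1≡1614, 1614^2≡1403, 1614^4≡1845, 1614^8≡798, 1614^16≡1688, 1614^32≡887, 1614^64≡526, 1614^128≡1204, 1614^256≡1475, 1614^512≡544, 1614^1024≡1334
1822 = 1024 + 512 + 256 + 16 + 8 + 4 + 2, so 1614^1822 ≡ 1334·544·1475·1688·798·1845·1403 ≡ 928 (mod 1913)
Squares mod 1913: 1822^1≡1822, 1822^2≡629, 1822^4≡1563, 1822^8≡68, 1822^16≡798, 1822^32≡1688, 1822^64≡887, 1822^128≡526, 1822^256≡1204, 1822^512≡1475, 1822^1024≡544
1473 = 1024 + 256 + 128 + 64 + 1, so 1822^1473 ≡ 544·1204·526·887·1822 ≡ 704 (mod 1913)
928·704 = 653312 ≡ 979 (mod 1913)
610 ≠ 979, so verification fails.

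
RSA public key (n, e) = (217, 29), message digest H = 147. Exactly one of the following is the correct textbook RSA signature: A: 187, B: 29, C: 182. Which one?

C

Candidate A: Squares mod 217: 187^1≡187, 187^2≡32, 187^4≡156, 187^8≡32, 187^16≡156; 29 = 16 + 8 + 4 + 1, so 187^29 ≡ 156·32·156·187 ≡ 94 (mod 217)
Candidate B: Squares mod 217: 29^1≡29, 29^2≡190, 29^4≡78, 29^8≡8, 29^16≡64; 29 = 16 + 8 + 4 + 1, so 29^29 ≡ 64·8·78·29 ≡ 15 (mod 217)
Candidate C: Squares mod 217: 182^1≡182, 182^2≡140, 182^4≡70, 182^8≡126, 182^16≡35; 29 = 16 + 8 + 4 + 1, so 182^29 ≡ 35·126·70·182 ≡ 147 (mod 217)
  → matches H = 147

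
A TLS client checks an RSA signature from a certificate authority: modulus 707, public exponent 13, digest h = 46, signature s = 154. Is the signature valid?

s^2 ≡ 154^2 = 23716 ≡ 385
s^4 ≡ 385^2 = 148225 ≡ 462
s^8 ≡ 462^2 = 213444 ≡ 637
13 = 8 + 4 + 1, so s^13 ≡ 637·462·154 ≡ 455 (mod 707)
s^13 mod 707 = 455, but h = 46.

invalid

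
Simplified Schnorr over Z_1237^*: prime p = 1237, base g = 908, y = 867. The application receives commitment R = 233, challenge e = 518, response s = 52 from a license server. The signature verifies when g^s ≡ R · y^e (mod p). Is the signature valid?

g^s mod p:
Squares mod 1237: 908^1≡908, 908^2≡622, 908^4≡940, 908^8≡382, 908^16≡1195, 908^32≡527
52 = 32 + 16 + 4, so 908^52 ≡ 527·1195·940 ≡ 380 (mod 1237)
R · y^e mod p:
Squares mod 1237: 867^1≡867, 867^2≡830, 867^4≡1128, 867^8≡748, 867^16≡380, 867^32≡908, 867^64≡622, 867^128≡940, 867^256≡382, 867^512≡1195
518 = 512 + 4 + 2, so 867^518 ≡ 1195·1128·830 ≡ 913 (mod 1237)
233·913 = 212729 ≡ 1202 (mod 1237)
380 ≠ 1202; the check fails.

invalid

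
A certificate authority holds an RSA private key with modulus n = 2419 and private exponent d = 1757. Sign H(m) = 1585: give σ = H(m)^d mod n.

1941

Squares mod 2419: (H(m))^1≡1585, (H(m))^2≡1303, (H(m))^4≡2090, (H(m))^8≡1805, (H(m))^16≡2051, (H(m))^32≡2379, (H(m))^64≡1600, (H(m))^128≡698, (H(m))^256≡985, (H(m))^512≡206, (H(m))^1024≡1313
1757 = 1024 + 512 + 128 + 64 + 16 + 8 + 4 + 1, so (H(m))^1757 ≡ 1313·206·698·1600·2051·1805·2090·1585 ≡ 1941 (mod 2419)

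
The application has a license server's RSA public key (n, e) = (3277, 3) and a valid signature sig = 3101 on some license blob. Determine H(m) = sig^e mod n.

Squares mod 3277: sig^1≡3101, sig^2≡1483
3 = 2 + 1, so sig^3 ≡ 1483·3101 ≡ 1152 (mod 3277)

1152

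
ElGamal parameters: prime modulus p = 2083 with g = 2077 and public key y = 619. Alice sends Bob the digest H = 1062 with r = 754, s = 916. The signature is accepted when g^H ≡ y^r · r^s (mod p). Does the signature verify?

verifies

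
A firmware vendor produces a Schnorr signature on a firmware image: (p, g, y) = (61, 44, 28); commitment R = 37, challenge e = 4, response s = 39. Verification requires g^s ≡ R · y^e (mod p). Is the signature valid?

valid

g^s mod p:
Squares mod 61: 44^1≡44, 44^2≡45, 44^4≡12, 44^8≡22, 44^16≡57, 44^32≡16
39 = 32 + 4 + 2 + 1, so 44^39 ≡ 16·12·45·44 ≡ 8 (mod 61)
R · y^e mod p:
Squares mod 61: 28^1≡28, 28^2≡52, 28^4≡20
28^4 ≡ 20 (mod 61)
37·20 = 740 ≡ 8 (mod 61)
8 ≡ 8 (mod 61); signature holds.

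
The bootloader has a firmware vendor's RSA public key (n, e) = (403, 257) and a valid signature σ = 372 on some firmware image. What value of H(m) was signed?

372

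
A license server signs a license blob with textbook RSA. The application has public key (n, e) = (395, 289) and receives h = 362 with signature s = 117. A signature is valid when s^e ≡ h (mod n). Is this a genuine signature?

s^2 ≡ 117^2 = 13689 ≡ 259
s^4 ≡ 259^2 = 67081 ≡ 326
s^8 ≡ 326^2 = 106276 ≡ 21
s^16 ≡ 21^2 = 441 ≡ 46
s^32 ≡ 46^2 = 2116 ≡ 141
s^64 ≡ 141^2 = 19881 ≡ 131
s^128 ≡ 131^2 = 17161 ≡ 176
s^256 ≡ 176^2 = 30976 ≡ 166
289 = 256 + 32 + 1, so s^289 ≡ 166·141·117 ≡ 362 (mod 395)
Since 362 equals the digest 362, verification succeeds.

genuine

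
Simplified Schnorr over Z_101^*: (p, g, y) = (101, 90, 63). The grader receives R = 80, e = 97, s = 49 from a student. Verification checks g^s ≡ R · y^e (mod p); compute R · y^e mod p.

46

63^2 = 3969 ≡ 30
63^4 ≡ 30^2 = 900 ≡ 92
63^8 ≡ 92^2 = 8464 ≡ 81
63^16 ≡ 81^2 = 6561 ≡ 97
63^32 ≡ 97^2 = 9409 ≡ 16
63^64 ≡ 16^2 = 256 ≡ 54
97 = 64 + 32 + 1, so 63^97 ≡ 54·16·63 ≡ 94 (mod 101)
R · y^e ≡ 80·94 = 7520 ≡ 46 (mod 101)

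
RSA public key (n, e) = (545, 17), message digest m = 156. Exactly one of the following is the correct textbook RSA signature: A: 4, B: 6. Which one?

Candidate A: 4^17 mod 545 = 409
Candidate B: 6^17 mod 545 = 156
  → matches m = 156

B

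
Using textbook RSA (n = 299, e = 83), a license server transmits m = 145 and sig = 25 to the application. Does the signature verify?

does not verify

Squares mod 299: sig^1≡25, sig^2≡27, sig^4≡131, sig^8≡118, sig^16≡170, sig^32≡196, sig^64≡144
83 = 64 + 16 + 2 + 1, so sig^83 ≡ 144·170·27·25 ≡ 64 (mod 299)
The recovered value 64 does not match the digest 145.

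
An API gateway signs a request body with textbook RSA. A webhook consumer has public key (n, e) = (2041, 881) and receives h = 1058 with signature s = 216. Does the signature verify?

s^2 ≡ 216^2 = 46656 ≡ 1754
s^4 ≡ 1754^2 = 3076516 ≡ 729
s^8 ≡ 729^2 = 531441 ≡ 781
s^16 ≡ 781^2 = 609961 ≡ 1743
s^32 ≡ 1743^2 = 3038049 ≡ 1041
s^64 ≡ 1041^2 = 1083681 ≡ 1951
s^128 ≡ 1951^2 = 3806401 ≡ 1977
s^256 ≡ 1977^2 = 3908529 ≡ 14
s^512 ≡ 14^2 = 196
881 = 512 + 256 + 64 + 32 + 16 + 1, so s^881 ≡ 196·14·1951·1041·1743·216 ≡ 983 (mod 2041)
983 ≠ 1058, so verification fails.

does not verify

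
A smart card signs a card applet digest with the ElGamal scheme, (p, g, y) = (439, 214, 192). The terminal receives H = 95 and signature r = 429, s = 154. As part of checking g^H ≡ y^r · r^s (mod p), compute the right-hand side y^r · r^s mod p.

158

Squares mod 439: 192^1≡192, 192^2≡427, 192^4≡144, 192^8≡103, 192^16≡73, 192^32≡61, 192^64≡209, 192^128≡220, 192^256≡110
429 = 256 + 128 + 32 + 8 + 4 + 1, so 192^429 ≡ 110·220·61·103·144·192 ≡ 230 (mod 439)
Squares mod 439: 429^1≡429, 429^2≡100, 429^4≡342, 429^8≡190, 429^16≡102, 429^32≡307, 429^64≡303, 429^128≡58
154 = 128 + 16 + 8 + 2, so 429^154 ≡ 58·102·190·100 ≡ 245 (mod 439)
y^r · r^s ≡ 230·245 = 56350 ≡ 158 (mod 439)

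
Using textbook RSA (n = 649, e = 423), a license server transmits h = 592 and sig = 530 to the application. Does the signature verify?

does not verify

Squares mod 649: sig^1≡530, sig^2≡532, sig^4≡60, sig^8≡355, sig^16≡119, sig^32≡532, sig^64≡60, sig^128≡355, sig^256≡119
423 = 256 + 128 + 32 + 4 + 2 + 1, so sig^423 ≡ 119·355·532·60·532·530 ≡ 294 (mod 649)
294 ≠ 592, so verification fails.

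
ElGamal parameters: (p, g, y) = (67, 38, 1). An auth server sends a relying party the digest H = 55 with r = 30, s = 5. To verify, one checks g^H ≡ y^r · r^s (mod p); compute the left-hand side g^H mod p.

38

38^55 mod 67 = 38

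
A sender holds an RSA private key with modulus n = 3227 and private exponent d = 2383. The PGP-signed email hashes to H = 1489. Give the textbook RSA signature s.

446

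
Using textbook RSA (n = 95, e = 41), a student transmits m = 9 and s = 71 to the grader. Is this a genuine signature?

forged

s^2 ≡ 71^2 = 5041 ≡ 6
s^4 ≡ 6^2 = 36
s^8 ≡ 36^2 = 1296 ≡ 61
s^16 ≡ 61^2 = 3721 ≡ 16
s^32 ≡ 16^2 = 256 ≡ 66
41 = 32 + 8 + 1, so s^41 ≡ 66·61·71 ≡ 86 (mod 95)
86 ≠ 9, so verification fails.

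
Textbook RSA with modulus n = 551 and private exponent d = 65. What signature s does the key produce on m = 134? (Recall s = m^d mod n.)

172

m^65 mod 551 = 172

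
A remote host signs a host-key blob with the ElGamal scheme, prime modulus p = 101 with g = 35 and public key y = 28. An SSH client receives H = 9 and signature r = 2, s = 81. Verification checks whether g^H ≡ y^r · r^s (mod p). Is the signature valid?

Left side g^H mod p:
35^2 = 1225 ≡ 13
35^4 ≡ 13^2 = 169 ≡ 68
35^8 ≡ 68^2 = 4624 ≡ 79
9 = 8 + 1, so 35^9 ≡ 79·35 ≡ 38 (mod 101)
Right side y^r · r^s mod p:
28^2 = 784 ≡ 77
2^2 = 4
2^4 ≡ 4^2 = 16
2^8 ≡ 16^2 = 256 ≡ 54
2^16 ≡ 54^2 = 2916 ≡ 88
2^32 ≡ 88^2 = 7744 ≡ 68
2^64 ≡ 68^2 = 4624 ≡ 79
81 = 64 + 16 + 1, so 2^81 ≡ 79·88·2 ≡ 67 (mod 101)
77·67 = 5159 ≡ 8 (mod 101)
38 ≠ 8, so verification fails.

invalid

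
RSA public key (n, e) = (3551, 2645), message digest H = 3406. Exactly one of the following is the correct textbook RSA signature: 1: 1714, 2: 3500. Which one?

1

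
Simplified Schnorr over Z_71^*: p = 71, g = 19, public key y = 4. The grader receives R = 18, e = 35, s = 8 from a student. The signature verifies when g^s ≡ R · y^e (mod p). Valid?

yes

g^s mod p:
19^2 = 361 ≡ 6
19^4 ≡ 6^2 = 36
19^8 ≡ 36^2 = 1296 ≡ 18
R · y^e mod p:
4^2 = 16
4^4 ≡ 16^2 = 256 ≡ 43
4^8 ≡ 43^2 = 1849 ≡ 3
4^16 ≡ 3^2 = 9
4^32 ≡ 9^2 = 81 ≡ 10
35 = 32 + 2 + 1, so 4^35 ≡ 10·16·4 ≡ 1 (mod 71)
18·1 = 18 ≡ 18 (mod 71)
18 ≡ 18 (mod 71); signature holds.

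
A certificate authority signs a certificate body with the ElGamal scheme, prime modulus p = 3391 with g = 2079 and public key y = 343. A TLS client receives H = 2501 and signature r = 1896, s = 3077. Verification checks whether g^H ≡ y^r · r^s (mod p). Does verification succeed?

fails

Left side g^H mod p:
2079^2501 mod 3391 = 1927
Right side y^r · r^s mod p:
343^1896 mod 3391 = 119
1896^3077 mod 3391 = 1707
119·1707 = 203133 ≡ 3064 (mod 3391)
1927 ≠ 3064, so verification fails.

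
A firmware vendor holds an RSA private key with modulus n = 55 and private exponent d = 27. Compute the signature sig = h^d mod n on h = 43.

32

h^2 ≡ 43^2 = 1849 ≡ 34
h^4 ≡ 34^2 = 1156 ≡ 1
h^8 ≡ 1^2 = 1
h^16 ≡ 1^2 = 1
27 = 16 + 8 + 2 + 1, so h^27 ≡ 1·1·34·43 ≡ 32 (mod 55)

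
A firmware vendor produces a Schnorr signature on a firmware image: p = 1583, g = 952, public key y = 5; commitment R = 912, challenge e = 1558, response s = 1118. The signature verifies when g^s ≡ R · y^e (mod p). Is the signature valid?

invalid

g^s mod p:
952^2 = 906304 ≡ 828
952^4 ≡ 828^2 = 685584 ≡ 145
952^8 ≡ 145^2 = 21025 ≡ 446
952^16 ≡ 446^2 = 198916 ≡ 1041
952^32 ≡ 1041^2 = 1083681 ≡ 909
952^64 ≡ 909^2 = 826281 ≡ 1538
952^128 ≡ 1538^2 = 2365444 ≡ 442
952^256 ≡ 442^2 = 195364 ≡ 655
952^512 ≡ 655^2 = 429025 ≡ 32
952^1024 ≡ 32^2 = 1024
1118 = 1024 + 64 + 16 + 8 + 4 + 2, so 952^1118 ≡ 1024·1538·1041·446·145·828 ≡ 137 (mod 1583)
R · y^e mod p:
5^2 = 25
5^4 ≡ 25^2 = 625
5^8 ≡ 625^2 = 390625 ≡ 1207
5^16 ≡ 1207^2 = 1456849 ≡ 489
5^32 ≡ 489^2 = 239121 ≡ 88
5^64 ≡ 88^2 = 7744 ≡ 1412
5^128 ≡ 1412^2 = 1993744 ≡ 747
5^256 ≡ 747^2 = 558009 ≡ 793
5^512 ≡ 793^2 = 628849 ≡ 398
5^1024 ≡ 398^2 = 158404 ≡ 104
1558 = 1024 + 512 + 16 + 4 + 2, so 5^1558 ≡ 104·398·489·625·25 ≡ 1147 (mod 1583)
912·1147 = 1046064 ≡ 1284 (mod 1583)
137 ≠ 1284; the check fails.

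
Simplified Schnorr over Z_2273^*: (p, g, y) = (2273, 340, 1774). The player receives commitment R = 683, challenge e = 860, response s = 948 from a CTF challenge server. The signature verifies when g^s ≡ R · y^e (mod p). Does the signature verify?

g^s mod p:
Squares mod 2273: 340^1≡340, 340^2≡1950, 340^4≡2044, 340^8≡162, 340^16≡1241, 340^32≡1260, 340^64≡1046, 340^128≡803, 340^256≡1550, 340^512≡2212
948 = 512 + 256 + 128 + 32 + 16 + 4, so 340^948 ≡ 2212·1550·803·1260·1241·2044 ≡ 1177 (mod 2273)
R · y^e mod p:
Squares mod 2273: 1774^1≡1774, 1774^2≡1244, 1774^4≡1896, 1774^8≡1203, 1774^16≡1581, 1774^32≡1534, 1774^64≡601, 1774^128≡2067, 1774^256≡1522, 1774^512≡297
860 = 512 + 256 + 64 + 16 + 8 + 4, so 1774^860 ≡ 297·1522·601·1581·1203·1896 ≡ 1070 (mod 2273)
683·1070 = 730810 ≡ 1177 (mod 2273)
1177 ≡ 1177 (mod 2273); signature holds.

verifies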